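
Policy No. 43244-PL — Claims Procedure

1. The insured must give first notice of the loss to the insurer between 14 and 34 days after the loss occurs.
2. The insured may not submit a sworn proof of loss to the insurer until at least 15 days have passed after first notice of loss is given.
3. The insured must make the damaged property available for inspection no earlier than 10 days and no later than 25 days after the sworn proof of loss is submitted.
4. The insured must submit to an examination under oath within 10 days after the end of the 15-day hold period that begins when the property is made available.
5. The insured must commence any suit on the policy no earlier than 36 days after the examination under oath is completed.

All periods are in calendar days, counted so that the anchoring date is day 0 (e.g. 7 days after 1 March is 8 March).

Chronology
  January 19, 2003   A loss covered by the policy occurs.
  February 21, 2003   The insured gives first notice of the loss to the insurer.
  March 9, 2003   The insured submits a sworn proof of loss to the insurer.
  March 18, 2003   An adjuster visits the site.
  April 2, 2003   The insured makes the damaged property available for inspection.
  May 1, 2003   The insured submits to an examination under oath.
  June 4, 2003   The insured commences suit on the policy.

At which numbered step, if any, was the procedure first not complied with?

Step 1: the window is 14–34 days after January 19, 2003 (when the loss occurs), so February 2, 2003 through February 22, 2003; done February 21, 2003 — within the window.
Step 2: the earliest permitted date is 15 days after February 21, 2003 (when first notice of loss is given), i.e. March 8, 2003; done March 9, 2003, after the minimum wait.
Step 3: the window is 10–25 days after March 9, 2003 (when the sworn proof of loss is submitted), so March 19, 2003 through April 3, 2003; April 2, 2003 falls inside that range.
Step 4: 10 days after April 17, 2003 (end of the 15-day hold period, which began when the property is made available on April 2, 2003) is April 27, 2003; May 1, 2003 misses that deadline by 4 days.

Step 4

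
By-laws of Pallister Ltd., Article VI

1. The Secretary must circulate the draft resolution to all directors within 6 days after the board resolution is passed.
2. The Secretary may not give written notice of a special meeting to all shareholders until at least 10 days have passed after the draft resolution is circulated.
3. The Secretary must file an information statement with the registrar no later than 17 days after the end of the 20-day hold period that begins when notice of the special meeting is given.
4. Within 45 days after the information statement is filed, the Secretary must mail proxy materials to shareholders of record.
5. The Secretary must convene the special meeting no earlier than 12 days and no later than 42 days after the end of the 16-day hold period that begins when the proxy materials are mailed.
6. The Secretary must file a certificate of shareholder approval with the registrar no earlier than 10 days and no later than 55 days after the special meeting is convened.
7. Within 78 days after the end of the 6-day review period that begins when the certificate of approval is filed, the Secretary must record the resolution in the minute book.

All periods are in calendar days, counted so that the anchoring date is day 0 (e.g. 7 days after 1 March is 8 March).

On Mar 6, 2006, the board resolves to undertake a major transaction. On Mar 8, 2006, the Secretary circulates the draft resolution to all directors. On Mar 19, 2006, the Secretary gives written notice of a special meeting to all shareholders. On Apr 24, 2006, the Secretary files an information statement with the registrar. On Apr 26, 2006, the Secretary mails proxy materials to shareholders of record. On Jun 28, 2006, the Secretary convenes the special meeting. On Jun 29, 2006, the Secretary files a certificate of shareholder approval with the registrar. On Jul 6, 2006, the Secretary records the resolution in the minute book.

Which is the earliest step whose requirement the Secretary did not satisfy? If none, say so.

Step 5

Step 1 — counting 6 days from Mar 6, 2006 (when the board resolution is passed) gives a deadline of Mar 12, 2006; Mar 8, 2006 is within that limit.
Step 2 — must wait 10 days from Mar 8, 2006 (when the draft resolution is circulated), so not before Mar 18, 2006; done Mar 19, 2006, after the minimum wait.
Step 3 — counting 17 days from Apr 8, 2006 (end of the 20-day hold period, which began when notice of the special meeting is given on Mar 19, 2006) gives a deadline of Apr 25, 2006; done Apr 24, 2006 — timely.
Step 4 — counting 45 days from Apr 24, 2006 (when the information statement is filed) gives a deadline of Jun 8, 2006; Apr 26, 2006 is within that limit.
Step 5 — 12 and 42 days from May 12, 2006 (end of the 16-day hold period, which began when the proxy materials are mailed on Apr 26, 2006) are May 24, 2006 and Jun 23, 2006 respectively; done Jun 28, 2006 — 5 days after the window closed.
The procedure was therefore not followed at step 5.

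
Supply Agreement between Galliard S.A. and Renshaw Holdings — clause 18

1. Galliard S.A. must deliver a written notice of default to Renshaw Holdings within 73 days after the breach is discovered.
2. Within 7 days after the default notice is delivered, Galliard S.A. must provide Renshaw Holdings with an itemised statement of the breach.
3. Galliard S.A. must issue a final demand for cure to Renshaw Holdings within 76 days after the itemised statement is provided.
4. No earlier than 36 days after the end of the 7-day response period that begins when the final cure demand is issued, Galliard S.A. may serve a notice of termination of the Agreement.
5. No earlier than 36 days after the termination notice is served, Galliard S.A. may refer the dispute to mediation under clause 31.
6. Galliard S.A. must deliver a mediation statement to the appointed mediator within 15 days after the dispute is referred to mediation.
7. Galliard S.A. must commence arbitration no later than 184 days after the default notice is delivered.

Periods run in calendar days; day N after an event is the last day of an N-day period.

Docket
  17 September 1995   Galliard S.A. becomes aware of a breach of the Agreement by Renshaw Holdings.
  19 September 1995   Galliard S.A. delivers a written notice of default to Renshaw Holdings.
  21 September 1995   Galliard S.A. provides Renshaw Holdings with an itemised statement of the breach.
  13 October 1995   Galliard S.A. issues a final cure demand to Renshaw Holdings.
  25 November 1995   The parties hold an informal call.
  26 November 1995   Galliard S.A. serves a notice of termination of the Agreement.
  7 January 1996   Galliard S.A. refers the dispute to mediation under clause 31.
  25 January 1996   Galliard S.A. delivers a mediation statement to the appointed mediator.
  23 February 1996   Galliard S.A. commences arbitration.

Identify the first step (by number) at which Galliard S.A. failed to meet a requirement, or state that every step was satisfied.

Step 6

Step 1 — counting 73 days from 17 September 1995 (when the breach is discovered) gives a deadline of 29 November 1995; 19 September 1995 is within that limit.
Step 2 — counting 7 days from 19 September 1995 (when the default notice is delivered) gives a deadline of 26 September 1995; completed 21 September 1995, before the deadline.
Step 3 — counting 76 days from 21 September 1995 (when the itemised statement is provided) gives a deadline of 6 December 1995; 13 October 1995 is within that limit.
Step 4 — must wait 36 days from 20 October 1995 (end of the 7-day response period, which began when the final cure demand is issued on 13 October 1995), so not before 25 November 1995; 26 November 1995 is on or after that date.
Step 5 — must wait 36 days from 26 November 1995 (when the termination notice is served), so not before 1 January 1996; done 7 January 1996 — permitted.
Step 6 — counting 15 days from 7 January 1996 (when the dispute is referred to mediation) gives a deadline of 22 January 1996; done 25 January 1996 — 3 days late.
That is the first point of non-compliance.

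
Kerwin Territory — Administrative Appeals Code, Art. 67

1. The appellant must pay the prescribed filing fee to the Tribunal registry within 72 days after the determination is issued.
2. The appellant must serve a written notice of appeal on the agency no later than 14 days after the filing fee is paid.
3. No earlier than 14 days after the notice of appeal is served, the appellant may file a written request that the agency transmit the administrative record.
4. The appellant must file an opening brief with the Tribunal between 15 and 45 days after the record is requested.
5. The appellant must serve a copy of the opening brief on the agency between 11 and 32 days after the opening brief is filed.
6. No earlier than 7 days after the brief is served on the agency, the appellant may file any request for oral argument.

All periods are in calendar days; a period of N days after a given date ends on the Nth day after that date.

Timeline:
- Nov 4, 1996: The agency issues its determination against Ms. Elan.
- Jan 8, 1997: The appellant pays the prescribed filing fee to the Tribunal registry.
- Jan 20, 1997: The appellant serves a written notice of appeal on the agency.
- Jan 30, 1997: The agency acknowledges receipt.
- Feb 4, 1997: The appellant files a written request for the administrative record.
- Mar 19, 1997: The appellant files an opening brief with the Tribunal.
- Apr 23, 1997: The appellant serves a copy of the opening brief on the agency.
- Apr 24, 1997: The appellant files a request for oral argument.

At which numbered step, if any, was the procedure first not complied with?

Step 1: 72 days after Nov 4, 1996 (when the determination is issued) is Jan 15, 1997; done Jan 8, 1997 — timely.
Step 2: 14 days after Jan 8, 1997 (when the filing fee is paid) is Jan 22, 1997; Jan 20, 1997 is within that limit.
Step 3: the earliest permitted date is 14 days after Jan 20, 1997 (when the notice of appeal is served), i.e. Feb 3, 1997; Feb 4, 1997 is on or after that date.
Step 4: the window is 15–45 days after Feb 4, 1997 (when the record is requested), so Feb 19, 1997 through Mar 21, 1997; Mar 19, 1997 falls inside that range.
Step 5: the window is 11–32 days after Mar 19, 1997 (when the opening brief is filed), so Mar 30, 1997 through Apr 20, 1997; Apr 23, 1997 is 3 days past the end of the window.
No need to go further; step 5 was not satisfied.

Step 5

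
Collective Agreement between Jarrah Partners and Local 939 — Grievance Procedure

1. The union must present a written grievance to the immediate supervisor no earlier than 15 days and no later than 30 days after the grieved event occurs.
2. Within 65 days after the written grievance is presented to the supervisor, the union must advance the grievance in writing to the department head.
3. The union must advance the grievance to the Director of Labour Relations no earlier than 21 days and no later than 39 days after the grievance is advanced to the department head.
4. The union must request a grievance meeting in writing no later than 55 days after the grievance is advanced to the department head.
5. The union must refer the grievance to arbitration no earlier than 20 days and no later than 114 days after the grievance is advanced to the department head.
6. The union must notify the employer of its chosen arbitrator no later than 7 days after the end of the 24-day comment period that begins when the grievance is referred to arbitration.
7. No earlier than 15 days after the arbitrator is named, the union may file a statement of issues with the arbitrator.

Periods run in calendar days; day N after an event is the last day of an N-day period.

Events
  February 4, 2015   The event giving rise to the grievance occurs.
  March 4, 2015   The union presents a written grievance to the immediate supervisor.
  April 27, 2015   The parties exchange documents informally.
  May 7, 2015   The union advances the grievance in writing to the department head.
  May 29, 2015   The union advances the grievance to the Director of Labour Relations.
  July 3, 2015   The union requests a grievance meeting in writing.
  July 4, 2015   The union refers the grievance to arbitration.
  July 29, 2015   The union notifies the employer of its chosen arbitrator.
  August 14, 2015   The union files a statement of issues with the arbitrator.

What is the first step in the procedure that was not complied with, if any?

Step 1 — 15 and 30 days from February 4, 2015 (when the grieved event occurs) are February 19, 2015 and March 6, 2015 respectively; March 4, 2015 falls inside that range.
Step 2 — counting 65 days from March 4, 2015 (when the written grievance is presented to the supervisor) gives a deadline of May 8, 2015; completed May 7, 2015, before the deadline.
Step 3 — 21 and 39 days from May 7, 2015 (when the grievance is advanced to the department head) are May 28, 2015 and June 15, 2015 respectively; done May 29, 2015, which is between those dates.
Step 4 — counting 55 days from May 7, 2015 (when the grievance is advanced to the department head) gives a deadline of July 1, 2015; done July 3, 2015 — 2 days late.

Step 4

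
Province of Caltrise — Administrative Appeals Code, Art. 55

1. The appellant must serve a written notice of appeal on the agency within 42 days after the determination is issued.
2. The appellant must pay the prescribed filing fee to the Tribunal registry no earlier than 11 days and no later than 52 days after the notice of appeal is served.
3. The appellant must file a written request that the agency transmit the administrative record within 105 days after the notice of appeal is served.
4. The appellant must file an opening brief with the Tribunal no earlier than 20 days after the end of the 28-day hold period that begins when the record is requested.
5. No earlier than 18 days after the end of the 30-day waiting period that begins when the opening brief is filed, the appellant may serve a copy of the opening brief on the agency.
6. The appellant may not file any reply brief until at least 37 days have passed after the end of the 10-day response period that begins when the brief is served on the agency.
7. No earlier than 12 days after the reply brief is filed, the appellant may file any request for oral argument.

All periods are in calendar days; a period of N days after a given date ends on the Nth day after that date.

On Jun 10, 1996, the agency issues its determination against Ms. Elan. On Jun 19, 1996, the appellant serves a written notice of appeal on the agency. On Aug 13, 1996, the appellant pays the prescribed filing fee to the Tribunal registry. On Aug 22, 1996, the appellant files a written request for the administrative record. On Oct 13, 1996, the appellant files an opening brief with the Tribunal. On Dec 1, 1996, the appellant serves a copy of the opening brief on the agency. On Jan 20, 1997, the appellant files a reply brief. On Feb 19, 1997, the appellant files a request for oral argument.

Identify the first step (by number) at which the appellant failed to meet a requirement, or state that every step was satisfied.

Step 2

Step 1 — counting 42 days from Jun 10, 1996 (when the determination is issued) gives a deadline of Jul 22, 1996; completed Jun 19, 1996, before the deadline.
Step 2 — 11 and 52 days from Jun 19, 1996 (when the notice of appeal is served) are Jun 30, 1996 and Aug 10, 1996 respectively; Aug 13, 1996 is 3 days past the end of the window.
The procedure was therefore not followed at step 2.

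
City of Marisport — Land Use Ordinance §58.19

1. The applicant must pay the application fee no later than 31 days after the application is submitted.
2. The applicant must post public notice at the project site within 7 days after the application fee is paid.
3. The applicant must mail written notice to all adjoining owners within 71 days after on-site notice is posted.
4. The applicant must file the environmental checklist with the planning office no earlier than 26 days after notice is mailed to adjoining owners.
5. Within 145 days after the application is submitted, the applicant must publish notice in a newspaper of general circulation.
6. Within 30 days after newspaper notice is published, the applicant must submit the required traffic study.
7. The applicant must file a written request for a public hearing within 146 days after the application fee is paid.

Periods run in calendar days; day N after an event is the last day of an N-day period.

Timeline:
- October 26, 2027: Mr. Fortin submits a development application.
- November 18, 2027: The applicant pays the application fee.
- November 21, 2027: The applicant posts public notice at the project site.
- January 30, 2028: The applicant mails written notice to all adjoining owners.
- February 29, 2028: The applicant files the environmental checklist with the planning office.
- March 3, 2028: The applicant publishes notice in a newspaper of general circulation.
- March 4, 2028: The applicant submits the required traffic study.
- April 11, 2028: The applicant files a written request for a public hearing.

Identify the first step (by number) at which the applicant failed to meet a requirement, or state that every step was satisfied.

None — every step was satisfied

Step 1: 31 days after October 26, 2027 (when the application is submitted) is November 26, 2027; done November 18, 2027 — timely.
Step 2: 7 days after November 18, 2027 (when the application fee is paid) is November 25, 2027; completed November 21, 2027, before the deadline.
Step 3: 71 days after November 21, 2027 (when on-site notice is posted) is January 31, 2028; January 30, 2028 is within that limit.
Step 4: the earliest permitted date is 26 days after January 30, 2028 (when notice is mailed to adjoining owners), i.e. February 25, 2028; done February 29, 2028 — permitted.
Step 5: 145 days after October 26, 2027 (when the application is submitted) is March 19, 2028; completed March 3, 2028, before the deadline.
Step 6: 30 days after March 3, 2028 (when newspaper notice is published) is April 2, 2028; done March 4, 2028 — timely.
Step 7: 146 days after November 18, 2027 (when the application fee is paid) is April 12, 2028; done April 11, 2028 — timely.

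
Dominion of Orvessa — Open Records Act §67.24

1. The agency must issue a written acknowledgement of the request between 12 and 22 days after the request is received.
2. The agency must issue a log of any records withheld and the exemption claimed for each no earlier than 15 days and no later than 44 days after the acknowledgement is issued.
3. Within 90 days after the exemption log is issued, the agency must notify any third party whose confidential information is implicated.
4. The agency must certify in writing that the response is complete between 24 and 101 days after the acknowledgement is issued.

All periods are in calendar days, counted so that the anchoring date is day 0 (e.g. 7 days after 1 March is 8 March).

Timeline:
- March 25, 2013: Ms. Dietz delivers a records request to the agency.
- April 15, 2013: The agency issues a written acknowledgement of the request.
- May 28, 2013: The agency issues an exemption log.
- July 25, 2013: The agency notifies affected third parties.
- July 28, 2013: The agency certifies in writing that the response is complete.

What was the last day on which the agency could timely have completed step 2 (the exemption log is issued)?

May 29, 2013

Step 2 runs from April 15, 2013, when the acknowledgement is issued. The window is 15–44 days after April 15, 2013; it closes on May 29, 2013.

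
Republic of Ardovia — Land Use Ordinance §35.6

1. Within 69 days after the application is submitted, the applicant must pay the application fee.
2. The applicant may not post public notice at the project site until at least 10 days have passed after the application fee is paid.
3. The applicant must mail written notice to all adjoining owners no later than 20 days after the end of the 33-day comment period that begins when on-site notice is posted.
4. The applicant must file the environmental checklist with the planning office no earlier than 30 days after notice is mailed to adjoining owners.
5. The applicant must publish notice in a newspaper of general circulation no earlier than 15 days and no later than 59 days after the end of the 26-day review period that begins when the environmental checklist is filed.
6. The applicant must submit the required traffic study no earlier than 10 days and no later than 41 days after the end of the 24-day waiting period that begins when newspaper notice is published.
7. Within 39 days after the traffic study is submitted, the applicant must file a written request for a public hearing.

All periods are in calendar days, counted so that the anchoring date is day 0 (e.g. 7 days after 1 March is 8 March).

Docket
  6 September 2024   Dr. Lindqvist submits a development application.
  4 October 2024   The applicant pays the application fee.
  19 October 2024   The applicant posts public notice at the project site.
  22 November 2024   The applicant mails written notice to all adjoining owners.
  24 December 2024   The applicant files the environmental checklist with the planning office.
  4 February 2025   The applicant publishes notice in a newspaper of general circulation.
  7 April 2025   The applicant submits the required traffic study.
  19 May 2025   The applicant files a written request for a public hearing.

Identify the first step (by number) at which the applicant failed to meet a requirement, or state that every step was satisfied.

Step 7

Step 1: 69 days after 6 September 2024 (when the application is submitted) is 14 November 2024; done 4 October 2024 — timely.
Step 2: the earliest permitted date is 10 days after 4 October 2024 (when the application fee is paid), i.e. 14 October 2024; done 19 October 2024 — permitted.
Step 3: 20 days after 21 November 2024 (end of the 33-day comment period, which began when on-site notice is posted on 19 October 2024) is 11 December 2024; completed 22 November 2024, before the deadline.
Step 4: the earliest permitted date is 30 days after 22 November 2024 (when notice is mailed to adjoining owners), i.e. 22 December 2024; done 24 December 2024 — permitted.
Step 5: the window is 15–59 days after 19 January 2025 (end of the 26-day review period, which began when the environmental checklist is filed on 24 December 2024), so 3 February 2025 through 19 March 2025; done 4 February 2025, which is between those dates.
Step 6: the window is 10–41 days after 28 February 2025 (end of the 24-day waiting period, which began when newspaper notice is published on 4 February 2025), so 10 March 2025 through 10 April 2025; 7 April 2025 falls inside that range.
Step 7: 39 days after 7 April 2025 (when the traffic study is submitted) is 16 May 2025; done 19 May 2025 — 3 days late.
The procedure was therefore not followed at step 7.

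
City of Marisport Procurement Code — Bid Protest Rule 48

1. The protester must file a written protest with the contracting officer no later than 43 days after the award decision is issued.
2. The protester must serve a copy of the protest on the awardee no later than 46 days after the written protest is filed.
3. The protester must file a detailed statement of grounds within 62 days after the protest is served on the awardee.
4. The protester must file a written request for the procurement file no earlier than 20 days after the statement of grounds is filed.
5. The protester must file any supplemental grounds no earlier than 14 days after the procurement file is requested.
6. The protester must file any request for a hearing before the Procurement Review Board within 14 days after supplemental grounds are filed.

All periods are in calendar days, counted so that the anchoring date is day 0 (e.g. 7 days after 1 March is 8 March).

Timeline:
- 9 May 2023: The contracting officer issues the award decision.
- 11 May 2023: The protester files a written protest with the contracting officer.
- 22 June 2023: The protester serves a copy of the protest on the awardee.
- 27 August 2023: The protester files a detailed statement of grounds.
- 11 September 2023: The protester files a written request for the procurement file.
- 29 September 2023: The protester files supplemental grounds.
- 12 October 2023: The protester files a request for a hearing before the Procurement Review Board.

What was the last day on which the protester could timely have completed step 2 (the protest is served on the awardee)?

26 June 2023

Step 2 runs from 11 May 2023, when the written protest is filed. 46 days after 11 May 2023 is 26 June 2023.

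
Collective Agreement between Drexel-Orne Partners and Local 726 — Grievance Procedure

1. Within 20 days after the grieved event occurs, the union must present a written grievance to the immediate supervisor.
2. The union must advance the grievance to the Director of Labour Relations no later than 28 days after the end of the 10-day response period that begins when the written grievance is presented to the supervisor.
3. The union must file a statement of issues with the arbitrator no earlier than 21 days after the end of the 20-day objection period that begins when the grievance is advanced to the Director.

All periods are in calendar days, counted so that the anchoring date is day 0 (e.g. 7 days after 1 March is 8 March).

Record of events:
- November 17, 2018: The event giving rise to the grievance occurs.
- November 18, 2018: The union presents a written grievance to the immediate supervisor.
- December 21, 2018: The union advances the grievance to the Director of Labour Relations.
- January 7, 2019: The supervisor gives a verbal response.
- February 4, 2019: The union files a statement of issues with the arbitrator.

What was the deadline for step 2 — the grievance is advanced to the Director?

December 26, 2018

The written grievance is presented to the supervisor on November 18, 2018; the 10-day response period therefore ends November 28, 2018, and step 2 runs from that date. 28 days after November 28, 2018 is December 26, 2018.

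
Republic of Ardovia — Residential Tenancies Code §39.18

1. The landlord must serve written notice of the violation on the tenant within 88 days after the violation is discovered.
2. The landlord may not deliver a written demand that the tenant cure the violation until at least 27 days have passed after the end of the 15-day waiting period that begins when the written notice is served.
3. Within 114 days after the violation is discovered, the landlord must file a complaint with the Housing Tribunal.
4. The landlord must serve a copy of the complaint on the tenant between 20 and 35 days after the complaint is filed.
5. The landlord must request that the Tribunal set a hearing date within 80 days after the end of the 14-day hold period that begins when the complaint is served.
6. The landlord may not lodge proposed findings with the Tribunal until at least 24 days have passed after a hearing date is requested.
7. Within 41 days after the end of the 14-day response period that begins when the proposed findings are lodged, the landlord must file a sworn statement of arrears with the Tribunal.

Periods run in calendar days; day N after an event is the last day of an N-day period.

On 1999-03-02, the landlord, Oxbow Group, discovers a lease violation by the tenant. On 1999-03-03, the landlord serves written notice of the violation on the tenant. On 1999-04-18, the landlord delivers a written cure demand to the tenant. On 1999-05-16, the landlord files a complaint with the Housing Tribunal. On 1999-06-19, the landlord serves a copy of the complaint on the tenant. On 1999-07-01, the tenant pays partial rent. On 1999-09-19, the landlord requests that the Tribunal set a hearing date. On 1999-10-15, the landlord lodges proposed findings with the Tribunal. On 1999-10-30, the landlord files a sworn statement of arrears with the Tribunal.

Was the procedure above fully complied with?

Yes

(1) due by 1999-03-02 + 88 days = 1999-05-29; done 1999-03-03 — timely.
(2) permitted from 1999-03-18 + 27 days = 1999-04-14 onward; done 1999-04-18 — permitted.
(3) due by 1999-03-02 + 114 days = 1999-06-24; done 1999-05-16 — timely.
(4) the permitted window runs from 1999-05-16 + 20 = 1999-06-05 to 1999-05-16 + 35 = 1999-06-20; done 1999-06-19 — within the window.
(5) due by 1999-07-03 + 80 days = 1999-09-21; done 1999-09-19 — timely.
(6) permitted from 1999-09-19 + 24 days = 1999-10-13 onward; done 1999-10-15, after the minimum wait.
(7) due by 1999-10-29 + 41 days = 1999-12-09; 1999-10-30 is within that limit.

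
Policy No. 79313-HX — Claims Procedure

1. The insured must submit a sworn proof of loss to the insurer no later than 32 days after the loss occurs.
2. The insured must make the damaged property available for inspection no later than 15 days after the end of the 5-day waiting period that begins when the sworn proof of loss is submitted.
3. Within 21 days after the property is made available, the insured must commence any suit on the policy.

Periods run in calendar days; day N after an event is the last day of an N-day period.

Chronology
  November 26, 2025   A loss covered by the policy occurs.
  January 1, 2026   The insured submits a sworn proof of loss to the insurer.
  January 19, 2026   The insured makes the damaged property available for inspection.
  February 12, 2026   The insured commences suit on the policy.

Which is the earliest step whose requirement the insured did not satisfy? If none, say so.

Step 1

(1) due by November 26, 2025 + 32 days = December 28, 2025; January 1, 2026 misses that deadline by 4 days.
That is the first point of non-compliance.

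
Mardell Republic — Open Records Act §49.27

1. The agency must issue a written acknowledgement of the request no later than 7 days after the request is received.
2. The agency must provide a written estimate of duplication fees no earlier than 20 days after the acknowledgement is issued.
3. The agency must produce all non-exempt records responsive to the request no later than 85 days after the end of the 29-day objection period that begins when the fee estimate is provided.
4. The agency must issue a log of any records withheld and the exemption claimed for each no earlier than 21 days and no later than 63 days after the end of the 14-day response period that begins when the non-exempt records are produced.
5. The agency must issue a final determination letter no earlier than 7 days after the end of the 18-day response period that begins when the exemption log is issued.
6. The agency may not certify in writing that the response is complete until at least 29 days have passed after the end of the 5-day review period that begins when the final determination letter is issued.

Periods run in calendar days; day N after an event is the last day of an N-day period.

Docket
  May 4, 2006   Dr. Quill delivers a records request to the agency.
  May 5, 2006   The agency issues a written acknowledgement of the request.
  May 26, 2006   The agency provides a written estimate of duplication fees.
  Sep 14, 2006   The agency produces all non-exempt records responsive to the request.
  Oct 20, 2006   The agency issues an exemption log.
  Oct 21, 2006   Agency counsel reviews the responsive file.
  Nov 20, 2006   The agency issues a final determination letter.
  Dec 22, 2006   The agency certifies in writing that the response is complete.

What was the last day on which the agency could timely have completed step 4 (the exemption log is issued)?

The non-exempt records are produced on Sep 14, 2006; the 14-day response period therefore ends Sep 28, 2006, and step 4 runs from that date. The window is 21–63 days after Sep 28, 2006; it closes on Nov 30, 2006.

Nov 30, 2006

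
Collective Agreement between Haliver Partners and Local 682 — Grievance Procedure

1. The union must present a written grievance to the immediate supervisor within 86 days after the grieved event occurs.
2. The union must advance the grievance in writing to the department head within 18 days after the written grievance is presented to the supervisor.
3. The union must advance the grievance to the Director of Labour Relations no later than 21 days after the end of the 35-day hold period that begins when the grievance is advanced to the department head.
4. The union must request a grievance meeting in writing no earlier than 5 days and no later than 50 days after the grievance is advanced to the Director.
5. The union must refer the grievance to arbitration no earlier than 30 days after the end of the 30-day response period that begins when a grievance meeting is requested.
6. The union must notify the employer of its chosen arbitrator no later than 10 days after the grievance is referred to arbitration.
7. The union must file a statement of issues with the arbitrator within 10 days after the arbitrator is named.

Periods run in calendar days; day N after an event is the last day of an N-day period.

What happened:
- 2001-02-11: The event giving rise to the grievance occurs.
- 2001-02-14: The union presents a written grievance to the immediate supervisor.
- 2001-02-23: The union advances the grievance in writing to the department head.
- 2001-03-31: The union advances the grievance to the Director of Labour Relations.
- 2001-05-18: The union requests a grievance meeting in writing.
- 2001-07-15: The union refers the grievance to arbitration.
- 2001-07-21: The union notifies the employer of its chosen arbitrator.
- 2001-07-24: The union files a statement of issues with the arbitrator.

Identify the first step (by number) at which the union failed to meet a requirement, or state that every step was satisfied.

Step 5

Step 1: 86 days after 2001-02-11 (when the grieved event occurs) is 2001-05-08; 2001-02-14 is within that limit.
Step 2: 18 days after 2001-02-14 (when the written grievance is presented to the supervisor) is 2001-03-04; completed 2001-02-23, before the deadline.
Step 3: 21 days after 2001-03-30 (end of the 35-day hold period, which began when the grievance is advanced to the department head on 2001-02-23) is 2001-04-20; done 2001-03-31 — timely.
Step 4: the window is 5–50 days after 2001-03-31 (when the grievance is advanced to the Director), so 2001-04-05 through 2001-05-20; done 2001-05-18 — within the window.
Step 5: the earliest permitted date is 30 days after 2001-06-17 (end of the 30-day response period, which began when a grievance meeting is requested on 2001-05-18), i.e. 2001-07-17; acted on 2001-07-15, 2 days prematurely.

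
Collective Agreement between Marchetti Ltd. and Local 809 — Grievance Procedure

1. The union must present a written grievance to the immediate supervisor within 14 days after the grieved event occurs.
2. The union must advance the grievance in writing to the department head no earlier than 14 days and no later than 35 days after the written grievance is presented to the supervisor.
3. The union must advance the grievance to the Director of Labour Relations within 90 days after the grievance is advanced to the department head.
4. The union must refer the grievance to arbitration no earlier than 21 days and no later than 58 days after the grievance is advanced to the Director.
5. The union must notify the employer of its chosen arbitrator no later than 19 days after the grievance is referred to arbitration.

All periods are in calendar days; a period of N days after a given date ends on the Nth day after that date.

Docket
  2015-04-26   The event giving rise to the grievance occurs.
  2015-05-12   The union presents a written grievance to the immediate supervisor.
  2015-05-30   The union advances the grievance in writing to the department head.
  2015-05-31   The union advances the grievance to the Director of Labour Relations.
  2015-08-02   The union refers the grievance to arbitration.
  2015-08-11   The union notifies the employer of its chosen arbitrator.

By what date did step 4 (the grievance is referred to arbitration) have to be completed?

2015-07-28

Step 4 runs from 2015-05-31, when the grievance is advanced to the Director. The window is 21–58 days after 2015-05-31; it closes on 2015-07-28.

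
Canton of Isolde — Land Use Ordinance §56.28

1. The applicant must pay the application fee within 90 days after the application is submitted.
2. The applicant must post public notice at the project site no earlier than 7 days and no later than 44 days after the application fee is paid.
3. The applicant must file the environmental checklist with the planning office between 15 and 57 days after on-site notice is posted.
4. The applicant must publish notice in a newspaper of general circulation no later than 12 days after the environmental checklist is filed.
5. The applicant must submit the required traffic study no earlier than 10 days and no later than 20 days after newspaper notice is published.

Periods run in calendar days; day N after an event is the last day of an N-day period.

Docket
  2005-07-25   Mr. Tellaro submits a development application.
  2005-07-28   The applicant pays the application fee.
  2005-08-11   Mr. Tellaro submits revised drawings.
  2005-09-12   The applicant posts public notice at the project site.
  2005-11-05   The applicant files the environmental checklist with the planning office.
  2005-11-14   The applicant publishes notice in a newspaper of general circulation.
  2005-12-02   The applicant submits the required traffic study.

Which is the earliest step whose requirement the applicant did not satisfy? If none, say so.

Step 2

Step 1: 90 days after 2005-07-25 (when the application is submitted) is 2005-10-23; completed 2005-07-28, before the deadline.
Step 2: the window is 7–44 days after 2005-07-28 (when the application fee is paid), so 2005-08-04 through 2005-09-10; 2005-09-12 is 2 days past the end of the window.
No need to go further; step 2 was not satisfied.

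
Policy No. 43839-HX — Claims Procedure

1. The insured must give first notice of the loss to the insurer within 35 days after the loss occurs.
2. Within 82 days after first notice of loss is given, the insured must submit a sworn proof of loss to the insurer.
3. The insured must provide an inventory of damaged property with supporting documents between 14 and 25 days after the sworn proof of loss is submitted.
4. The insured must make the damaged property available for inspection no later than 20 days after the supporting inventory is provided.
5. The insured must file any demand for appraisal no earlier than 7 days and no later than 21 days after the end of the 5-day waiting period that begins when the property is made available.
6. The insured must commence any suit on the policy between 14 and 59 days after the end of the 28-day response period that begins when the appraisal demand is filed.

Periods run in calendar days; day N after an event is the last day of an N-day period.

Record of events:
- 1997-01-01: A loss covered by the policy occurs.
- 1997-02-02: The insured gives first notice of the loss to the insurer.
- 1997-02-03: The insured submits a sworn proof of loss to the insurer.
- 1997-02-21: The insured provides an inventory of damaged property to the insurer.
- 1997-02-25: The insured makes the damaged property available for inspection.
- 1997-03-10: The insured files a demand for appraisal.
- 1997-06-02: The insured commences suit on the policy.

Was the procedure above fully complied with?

Yes

Step 1 — counting 35 days from 1997-01-01 (when the loss occurs) gives a deadline of 1997-02-05; done 1997-02-02 — timely.
Step 2 — counting 82 days from 1997-02-02 (when first notice of loss is given) gives a deadline of 1997-04-25; completed 1997-02-03, before the deadline.
Step 3 — 14 and 25 days from 1997-02-03 (when the sworn proof of loss is submitted) are 1997-02-17 and 1997-02-28 respectively; 1997-02-21 falls inside that range.
Step 4 — counting 20 days from 1997-02-21 (when the supporting inventory is provided) gives a deadline of 1997-03-13; done 1997-02-25 — timely.
Step 5 — 7 and 21 days from 1997-03-02 (end of the 5-day waiting period, which began when the property is made available on 1997-02-25) are 1997-03-09 and 1997-03-23 respectively; done 1997-03-10 — within the window.
Step 6 — 14 and 59 days from 1997-04-07 (end of the 28-day response period, which began when the appraisal demand is filed on 1997-03-10) are 1997-04-21 and 1997-06-05 respectively; 1997-06-02 falls inside that range.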